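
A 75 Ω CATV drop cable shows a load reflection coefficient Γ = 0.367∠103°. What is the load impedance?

Z_L ≈ 49.9 + j41.3 Ω

Z_L = Z_0·(1 + Γ)/(1 − Γ) = 75·(0.917 + j0.358)/(1.08 − j0.358)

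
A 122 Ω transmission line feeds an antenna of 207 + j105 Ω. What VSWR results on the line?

Γ = (Z_L − Z_0)/(Z_L + Z_0) = (85 + j105)/(329 + j105)
|Γ| = 135/345 = 0.391
VSWR = (1 + |Γ|)/(1 − |Γ|) = 1.39/0.609

VSWR ≈ 2.29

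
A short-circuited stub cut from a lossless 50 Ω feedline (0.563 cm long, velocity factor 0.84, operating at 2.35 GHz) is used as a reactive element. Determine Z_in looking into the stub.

λ = v/f = 0.84·c / 2.35 GHz = 0.107 m
βl = 2π·l/λ = 2π × 0.0525 = 18.9°
tan(βl) = 0.342
For a short-circuited stub, Z_in = jZ_0·tan(βl)

Z_in ≈ +j17.1 Ω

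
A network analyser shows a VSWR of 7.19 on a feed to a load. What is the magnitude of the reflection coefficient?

|Γ| = (S − 1)/(S + 1) = (7.19 − 1)/(7.19 + 1) = 6.19/8.19

|Γ| ≈ 0.756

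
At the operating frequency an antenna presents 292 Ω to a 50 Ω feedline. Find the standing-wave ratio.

VSWR ≈ 5.84

For a purely resistive load, VSWR = R_L/Z_0 or Z_0/R_L (whichever > 1) = 292/50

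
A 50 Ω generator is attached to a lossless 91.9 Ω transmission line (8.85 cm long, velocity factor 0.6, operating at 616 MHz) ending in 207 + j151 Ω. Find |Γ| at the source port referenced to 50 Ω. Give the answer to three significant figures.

λ = v/f = 0.6·c / 616 MHz = 0.292 m
βl = 2π·l/λ = 2π × 0.303 = 109°
tan(βl) = -2.9
Z_in = Z_0·(Z_L + jZ_0·tanβl)/(Z_0 + jZ_L·tanβl) = 25.7 + j9.05 Ω
Γ_s = (Z_in − Z_s)/(Z_in + Z_s) = (-24.3 + j9.05)/(75.7 + j9.05), |Γ_s| = 0.341

|Γ| ≈ 0.341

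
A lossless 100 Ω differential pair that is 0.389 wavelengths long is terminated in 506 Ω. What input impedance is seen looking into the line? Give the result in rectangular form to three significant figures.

Z_in ≈ 45.4 + j109 Ω

βl = 2π × 0.389 = 140°
tan(βl) = tan(140°) = -0.838
Z_in = Z_0·(Z_L + jZ_0·tanβl)/(Z_0 + jZ_L·tanβl)
     = 100·(506 − j83.8)/(100 − j424)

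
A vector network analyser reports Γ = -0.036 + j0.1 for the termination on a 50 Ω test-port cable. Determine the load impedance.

Z_L ≈ 45.6 + j9.23 Ω

Z_L = Z_0·(1 + Γ)/(1 − Γ) = 50·(0.964 + j0.1)/(1.04 − j0.1)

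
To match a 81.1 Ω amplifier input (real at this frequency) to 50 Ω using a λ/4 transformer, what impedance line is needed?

Z_qwt ≈ 63.7 Ω

Z_qwt = √(Z_0·R_L) = √(50 × 81.1) = √4055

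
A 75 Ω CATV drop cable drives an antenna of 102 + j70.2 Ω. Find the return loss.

RL ≈ 8.07 dB

Γ = (27 + j70.2)/(177 + j70.2), |Γ| = 0.395
RL = −20·log₁₀|Γ| = −20·log₁₀(0.395)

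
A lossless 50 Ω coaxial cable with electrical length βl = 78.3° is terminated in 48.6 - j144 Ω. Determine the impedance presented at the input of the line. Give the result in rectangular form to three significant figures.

tan(βl) = tan(78.3°) = 4.83
Z_in = Z_0·(Z_L + jZ_0·tanβl)/(Z_0 + jZ_L·tanβl)
     = 50·(48.6 + j97.4)/(745 + j235)

Z_in ≈ 4.84 + j5.01 Ω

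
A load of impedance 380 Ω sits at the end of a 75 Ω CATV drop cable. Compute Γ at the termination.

Γ = (Z_L − Z_0)/(Z_L + Z_0) = (380 − 75)/(380 + 75) = 305/455

Γ = 0.67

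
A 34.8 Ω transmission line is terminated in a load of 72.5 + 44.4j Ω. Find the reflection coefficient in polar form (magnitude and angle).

Γ ≈ 0.502 ∠ 27.2°

Γ = (Z_L − Z_0)/(Z_L + Z_0) = (37.7 + j44.4)/(107.3 + j44.4)
|Γ| = 58.2/116 = 0.502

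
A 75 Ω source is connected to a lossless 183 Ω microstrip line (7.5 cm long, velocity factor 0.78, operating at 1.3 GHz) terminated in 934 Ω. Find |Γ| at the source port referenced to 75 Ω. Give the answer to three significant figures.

λ = v/f = 0.78·c / 1.3 GHz = 0.18 m
βl = 2π·l/λ = 2π × 0.417 = 150°
tan(βl) = -0.577
Z_in = Z_0·(Z_L + jZ_0·tanβl)/(Z_0 + jZ_L·tanβl) = 129 + j273 Ω
Γ_s = (Z_in − Z_s)/(Z_in + Z_s) = (53.6 + j273)/(204 + j273), |Γ_s| = 0.817

|Γ| ≈ 0.817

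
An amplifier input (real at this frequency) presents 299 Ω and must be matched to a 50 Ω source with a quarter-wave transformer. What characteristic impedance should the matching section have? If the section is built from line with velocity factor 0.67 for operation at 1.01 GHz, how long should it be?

Z_qwt = √(Z_0·R_L) = √(50 × 299) = √14950
λ = 0.67·c/f = 0.199 m, so l = λ/4 = 0.0498 m

Z_qwt ≈ 122 Ω; length ≈ 4.98 cm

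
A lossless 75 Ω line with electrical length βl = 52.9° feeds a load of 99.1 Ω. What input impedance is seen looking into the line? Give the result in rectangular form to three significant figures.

tan(βl) = tan(52.9°) = 1.32
Z_in = Z_0·(Z_L + jZ_0·tanβl)/(Z_0 + jZ_L·tanβl)
     = 75·(99.1 + j99.2)/(75 + j131)

Z_in ≈ 67.2 − j18.3 Ω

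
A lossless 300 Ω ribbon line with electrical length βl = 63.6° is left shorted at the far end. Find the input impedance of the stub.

tan(βl) = 2.01
For a shorted stub, Z_in = jZ_0·tan(βl)

Z_in ≈ +j604 Ω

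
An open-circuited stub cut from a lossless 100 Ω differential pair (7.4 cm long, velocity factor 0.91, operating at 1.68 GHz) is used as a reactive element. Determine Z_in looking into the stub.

λ = v/f = 0.91·c / 1.68 GHz = 0.163 m
βl = 2π·l/λ = 2π × 0.455 = 164°
tan(βl) = -0.288
For an open-circuited stub, Z_in = −jZ_0·cot(βl) = −jZ_0/tan(βl)

Z_in ≈ +j347 Ω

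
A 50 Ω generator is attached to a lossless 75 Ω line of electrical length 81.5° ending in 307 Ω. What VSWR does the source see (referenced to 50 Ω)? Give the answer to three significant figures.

VSWR ≈ 2.81

tan(βl) = 6.69
Z_in = Z_0·(Z_L + jZ_0·tanβl)/(Z_0 + jZ_L·tanβl) = 18.7 − j10.5 Ω
Γ_s = (Z_in − Z_s)/(Z_in + Z_s) = (-31.3 − j10.5)/(68.7 − j10.5), |Γ_s| = 0.475
VSWR = (1 + |Γ_s|)/(1 − |Γ_s|)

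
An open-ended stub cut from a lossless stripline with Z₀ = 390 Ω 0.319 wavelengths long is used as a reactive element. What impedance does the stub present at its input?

βl = 2π × 0.319 = 115°
tan(βl) = -2.16
For an open-ended stub, Z_in = −jZ_0·cot(βl) = −jZ_0/tan(βl)

Z_in ≈ +j181 Ω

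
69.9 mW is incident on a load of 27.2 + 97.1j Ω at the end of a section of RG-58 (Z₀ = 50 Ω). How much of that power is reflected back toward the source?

P_reflected ≈ 45.2 mW

|Γ| = |(-22.8 + j97.1)/(77.2 + j97.1)| = 0.804
|Γ|² = 0.646
P_refl = |Γ|²·P_inc = 45.2 mW, P_del = (1 − |Γ|²)·P_inc = 24.7 mW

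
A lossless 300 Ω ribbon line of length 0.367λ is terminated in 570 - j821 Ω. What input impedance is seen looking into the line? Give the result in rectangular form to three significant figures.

βl = 2π × 0.367 = 132°
tan(βl) = tan(132°) = -1.11
Z_in = Z_0·(Z_L + jZ_0·tanβl)/(Z_0 + jZ_L·tanβl)
     = 300·(570 − j1150)/(-608 − j630)

Z_in ≈ 149 + j415 Ω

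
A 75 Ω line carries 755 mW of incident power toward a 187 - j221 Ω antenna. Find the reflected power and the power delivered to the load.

|Γ| = |(112 − j221)/(262 − j221)| = 0.723
|Γ|² = 0.522
P_refl = |Γ|²·P_inc = 394 mW, P_del = (1 − |Γ|²)·P_inc = 361 mW

P_reflected ≈ 394 mW; P_delivered ≈ 361 mW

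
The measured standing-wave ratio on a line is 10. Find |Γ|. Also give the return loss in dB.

|Γ| ≈ 0.818; return loss ≈ 1.74 dB

|Γ| = (S − 1)/(S + 1) = (10 − 1)/(10 + 1) = 9/11
RL = −20·log₁₀|Γ| = −20·log₁₀(0.818)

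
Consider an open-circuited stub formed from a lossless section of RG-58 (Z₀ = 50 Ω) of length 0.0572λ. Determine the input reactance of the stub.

βl = 2π × 0.0572 = 20.6°
tan(βl) = 0.376
For an open-circuited stub, Z_in = −jZ_0·cot(βl) = −jZ_0/tan(βl)

X_in ≈ -133 Ω (capacitive)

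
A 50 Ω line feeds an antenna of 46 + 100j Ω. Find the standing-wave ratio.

Γ = (Z_L − Z_0)/(Z_L + Z_0) = (-4 + j100)/(96 + j100)
|Γ| = 100/139 = 0.722
VSWR = (1 + |Γ|)/(1 − |Γ|) = 1.72/0.278

VSWR ≈ 6.19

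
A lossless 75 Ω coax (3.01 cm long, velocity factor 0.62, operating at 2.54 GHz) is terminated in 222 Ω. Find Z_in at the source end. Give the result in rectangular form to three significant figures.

Z_in ≈ 69.8 + j82.2 Ω

λ = v/f = 0.62·c / 2.54 GHz = 0.0732 m
βl = 2π·l/λ = 2π × 0.411 = 148°
tan(βl) = tan(148°) = -0.625
Z_in = Z_0·(Z_L + jZ_0·tanβl)/(Z_0 + jZ_L·tanβl)
     = 75·(222 − j46.9)/(75 − j139)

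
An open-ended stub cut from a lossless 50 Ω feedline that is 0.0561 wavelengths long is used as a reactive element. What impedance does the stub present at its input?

Z_in ≈ −j136 Ω

βl = 2π × 0.0561 = 20.2°
tan(βl) = 0.368
For an open-ended stub, Z_in = −jZ_0·cot(βl) = −jZ_0/tan(βl)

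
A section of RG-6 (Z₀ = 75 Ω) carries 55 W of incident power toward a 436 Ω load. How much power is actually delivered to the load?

P_delivered ≈ 27.6 W

Γ = (436 − 75)/(436 + 75) = 0.706
|Γ|² = 0.499
P_refl = |Γ|²·P_inc = 27.4 W, P_del = (1 − |Γ|²)·P_inc = 27.6 W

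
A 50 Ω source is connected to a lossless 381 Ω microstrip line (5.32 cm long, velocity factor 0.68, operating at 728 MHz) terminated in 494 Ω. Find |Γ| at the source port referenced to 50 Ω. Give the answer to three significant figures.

|Γ| ≈ 0.731

λ = v/f = 0.68·c / 728 MHz = 0.28 m
βl = 2π·l/λ = 2π × 0.19 = 68.3°
tan(βl) = 2.52
Z_in = Z_0·(Z_L + jZ_0·tanβl)/(Z_0 + jZ_L·tanβl) = 311 − j56 Ω
Γ_s = (Z_in − Z_s)/(Z_in + Z_s) = (261 − j56)/(361 − j56), |Γ_s| = 0.731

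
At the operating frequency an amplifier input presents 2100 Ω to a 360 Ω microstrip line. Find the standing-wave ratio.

For a purely resistive load, VSWR = R_L/Z_0 or Z_0/R_L (whichever > 1) = 2100/360

VSWR ≈ 5.83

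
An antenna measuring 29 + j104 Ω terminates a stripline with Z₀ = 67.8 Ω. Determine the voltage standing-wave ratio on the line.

Γ = (Z_L − Z_0)/(Z_L + Z_0) = (-38.8 + j104)/(96.8 + j104)
|Γ| = 111/142 = 0.781
VSWR = (1 + |Γ|)/(1 − |Γ|) = 1.78/0.219

VSWR ≈ 8.14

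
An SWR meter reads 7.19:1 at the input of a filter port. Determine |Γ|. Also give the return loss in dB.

|Γ| ≈ 0.756; return loss ≈ 2.43 dB

|Γ| = (S − 1)/(S + 1) = (7.19 − 1)/(7.19 + 1) = 6.19/8.19
RL = −20·log₁₀|Γ| = −20·log₁₀(0.756)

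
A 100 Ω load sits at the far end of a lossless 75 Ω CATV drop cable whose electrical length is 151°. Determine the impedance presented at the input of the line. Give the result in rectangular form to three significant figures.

tan(βl) = tan(151°) = -0.554
Z_in = Z_0·(Z_L + jZ_0·tanβl)/(Z_0 + jZ_L·tanβl)
     = 75·(100 − j41.6)/(75 − j55.4)

Z_in ≈ 84.5 + j20.9 Ω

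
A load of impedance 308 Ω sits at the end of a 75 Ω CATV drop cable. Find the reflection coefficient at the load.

Γ = 0.608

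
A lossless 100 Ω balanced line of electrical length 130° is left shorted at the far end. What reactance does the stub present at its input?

X_in ≈ -119 Ω (capacitive)

tan(βl) = -1.19
For a shorted stub, Z_in = jZ_0·tan(βl)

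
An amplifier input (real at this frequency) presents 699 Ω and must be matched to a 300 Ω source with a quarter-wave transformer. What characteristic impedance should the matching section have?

Z_qwt = √(Z_0·R_L) = √(300 × 699) = √209700

Z_qwt ≈ 458 Ω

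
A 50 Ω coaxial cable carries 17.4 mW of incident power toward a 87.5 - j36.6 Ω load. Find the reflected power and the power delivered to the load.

|Γ| = |(37.5 − j36.6)/(137.5 − j36.6)| = 0.368
|Γ|² = 0.136
P_refl = |Γ|²·P_inc = 2.36 mW, P_del = (1 − |Γ|²)·P_inc = 15 mW

P_reflected ≈ 2.36 mW; P_delivered ≈ 15 mW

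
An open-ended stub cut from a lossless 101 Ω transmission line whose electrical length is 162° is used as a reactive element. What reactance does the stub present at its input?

tan(βl) = -0.325
For an open-ended stub, Z_in = −jZ_0·cot(βl) = −jZ_0/tan(βl)

X_in ≈ 311 Ω (inductive)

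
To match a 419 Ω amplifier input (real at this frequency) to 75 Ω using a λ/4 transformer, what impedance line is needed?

Z_qwt ≈ 177 Ω

Z_qwt = √(Z_0·R_L) = √(75 × 419) = √31420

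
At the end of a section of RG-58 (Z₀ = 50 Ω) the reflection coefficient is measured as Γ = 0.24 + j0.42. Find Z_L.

Z_L = Z_0·(1 + Γ)/(1 − Γ) = 50·(1.24 + j0.42)/(0.76 − j0.42)

Z_L ≈ 50.8 + j55.7 Ω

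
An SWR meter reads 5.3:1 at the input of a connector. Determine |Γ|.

|Γ| = (S − 1)/(S + 1) = (5.3 − 1)/(5.3 + 1) = 4.3/6.3

|Γ| ≈ 0.683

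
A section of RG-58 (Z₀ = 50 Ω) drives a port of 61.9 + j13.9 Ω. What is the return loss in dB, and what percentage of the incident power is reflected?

Γ = (11.9 + j13.9)/(111.9 + j13.9), |Γ| = 0.162
RL = −20·log₁₀(0.162) = 15.8 dB
P_refl/P_inc = |Γ|² = 0.0263

RL ≈ 15.8 dB; 2.63% of incident power reflected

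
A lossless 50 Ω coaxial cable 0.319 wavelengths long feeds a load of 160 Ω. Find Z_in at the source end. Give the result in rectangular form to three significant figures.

Z_in ≈ 18.6 + j20.5 Ω

βl = 2π × 0.319 = 115°
tan(βl) = tan(115°) = -2.16
Z_in = Z_0·(Z_L + jZ_0·tanβl)/(Z_0 + jZ_L·tanβl)
     = 50·(160 − j108)/(50 − j346)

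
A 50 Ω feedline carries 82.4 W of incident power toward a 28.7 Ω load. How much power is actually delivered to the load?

P_delivered ≈ 76.4 W

Γ = (28.7 − 50)/(28.7 + 50) = -0.271
|Γ|² = 0.0733
P_refl = |Γ|²·P_inc = 6.04 W, P_del = (1 − |Γ|²)·P_inc = 76.4 W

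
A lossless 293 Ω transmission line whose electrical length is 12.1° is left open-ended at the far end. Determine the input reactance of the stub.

X_in ≈ -1370 Ω (capacitive)

tan(βl) = 0.214
For an open-ended stub, Z_in = −jZ_0·cot(βl) = −jZ_0/tan(βl)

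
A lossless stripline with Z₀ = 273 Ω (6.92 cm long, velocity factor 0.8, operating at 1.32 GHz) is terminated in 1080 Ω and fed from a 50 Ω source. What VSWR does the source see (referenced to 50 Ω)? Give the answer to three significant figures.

VSWR ≈ 12.5

λ = v/f = 0.8·c / 1.32 GHz = 0.182 m
βl = 2π·l/λ = 2π × 0.381 = 137°
tan(βl) = -0.932
Z_in = Z_0·(Z_L + jZ_0·tanβl)/(Z_0 + jZ_L·tanβl) = 138 + j255 Ω
Γ_s = (Z_in − Z_s)/(Z_in + Z_s) = (88.3 + j255)/(188 + j255), |Γ_s| = 0.852
VSWR = (1 + |Γ_s|)/(1 − |Γ_s|)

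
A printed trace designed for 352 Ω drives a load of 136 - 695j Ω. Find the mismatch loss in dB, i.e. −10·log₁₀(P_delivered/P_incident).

mismatch loss ≈ 5.76 dB

Γ = (-216 − j695)/(488 − j695), |Γ| = 0.857
|Γ|² = 0.734, so P_del/P_inc = 1 − |Γ|² = 0.266
ML = −10·log₁₀(1 − |Γ|²)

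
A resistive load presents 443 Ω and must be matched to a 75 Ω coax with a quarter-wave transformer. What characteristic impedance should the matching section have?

Z_qwt ≈ 182 Ω

Z_qwt = √(Z_0·R_L) = √(75 × 443) = √33220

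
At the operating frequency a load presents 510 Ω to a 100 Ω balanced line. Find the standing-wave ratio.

VSWR ≈ 5.1

Γ = (510 − 100)/(510 + 100) = 0.672
VSWR = (1 + 0.672)/(1 − 0.672)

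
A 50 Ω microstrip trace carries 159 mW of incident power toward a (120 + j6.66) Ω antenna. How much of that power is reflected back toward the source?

|Γ| = |(70 + j6.66)/(170 + j6.66)| = 0.413
|Γ|² = 0.171
P_refl = |Γ|²·P_inc = 27.2 mW, P_del = (1 − |Γ|²)·P_inc = 132 mW

P_reflected ≈ 27.2 mW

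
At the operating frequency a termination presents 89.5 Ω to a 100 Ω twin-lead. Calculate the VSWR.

Γ = (89.5 − 100)/(89.5 + 100) = -0.0554
VSWR = (1 + 0.0554)/(1 − 0.0554)

VSWR ≈ 1.12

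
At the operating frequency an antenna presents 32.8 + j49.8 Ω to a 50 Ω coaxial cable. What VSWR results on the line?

VSWR ≈ 3.4

Γ = (Z_L − Z_0)/(Z_L + Z_0) = (-17.2 + j49.8)/(82.8 + j49.8)
|Γ| = 52.7/96.6 = 0.545
VSWR = (1 + |Γ|)/(1 − |Γ|) = 1.55/0.455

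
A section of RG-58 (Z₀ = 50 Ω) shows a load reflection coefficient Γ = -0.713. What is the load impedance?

Z_L = Z_0·(1 + Γ)/(1 − Γ) = 50·(0.287)/(1.71)

Z_L ≈ 8.38 Ω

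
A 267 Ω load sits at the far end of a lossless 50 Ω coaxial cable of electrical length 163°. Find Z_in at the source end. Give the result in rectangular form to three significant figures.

Z_in ≈ 79.7 + j115 Ω

tan(βl) = tan(163°) = -0.306
Z_in = Z_0·(Z_L + jZ_0·tanβl)/(Z_0 + jZ_L·tanβl)
     = 50·(267 − j15.3)/(50 − j81.6)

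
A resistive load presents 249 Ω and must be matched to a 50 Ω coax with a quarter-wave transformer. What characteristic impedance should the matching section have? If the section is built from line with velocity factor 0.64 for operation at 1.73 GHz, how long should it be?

Z_qwt ≈ 112 Ω; length ≈ 2.77 cm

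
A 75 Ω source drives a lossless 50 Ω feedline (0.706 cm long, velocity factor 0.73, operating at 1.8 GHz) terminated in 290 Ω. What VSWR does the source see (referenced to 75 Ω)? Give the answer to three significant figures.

VSWR ≈ 4.5

λ = v/f = 0.73·c / 1.8 GHz = 0.122 m
βl = 2π·l/λ = 2π × 0.058 = 20.9°
tan(βl) = 0.382
Z_in = Z_0·(Z_L + jZ_0·tanβl)/(Z_0 + jZ_L·tanβl) = 56.3 − j106 Ω
Γ_s = (Z_in − Z_s)/(Z_in + Z_s) = (-18.7 − j106)/(131 − j106), |Γ_s| = 0.636
VSWR = (1 + |Γ_s|)/(1 − |Γ_s|)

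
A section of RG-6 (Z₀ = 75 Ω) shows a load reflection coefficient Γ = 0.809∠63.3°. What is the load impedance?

Z_L ≈ 27.9 + j117 Ω

Z_L = Z_0·(1 + Γ)/(1 − Γ) = 75·(1.36 + j0.723)/(0.637 − j0.723)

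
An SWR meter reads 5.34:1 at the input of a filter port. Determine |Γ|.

|Γ| = (S − 1)/(S + 1) = (5.34 − 1)/(5.34 + 1) = 4.34/6.34

|Γ| ≈ 0.685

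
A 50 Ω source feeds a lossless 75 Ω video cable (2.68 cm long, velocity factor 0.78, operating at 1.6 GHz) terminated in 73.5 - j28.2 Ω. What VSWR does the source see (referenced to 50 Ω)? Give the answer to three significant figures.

VSWR ≈ 1.27

λ = v/f = 0.78·c / 1.6 GHz = 0.146 m
βl = 2π·l/λ = 2π × 0.183 = 66°
tan(βl) = 2.24
Z_in = Z_0·(Z_L + jZ_0·tanβl)/(Z_0 + jZ_L·tanβl) = 53.9 + j11.7 Ω
Γ_s = (Z_in − Z_s)/(Z_in + Z_s) = (3.86 + j11.7)/(104 + j11.7), |Γ_s| = 0.118
VSWR = (1 + |Γ_s|)/(1 − |Γ_s|)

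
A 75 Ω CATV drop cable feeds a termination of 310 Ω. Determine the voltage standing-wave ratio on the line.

For a purely resistive load, VSWR = R_L/Z_0 or Z_0/R_L (whichever > 1) = 310/75

VSWR ≈ 4.13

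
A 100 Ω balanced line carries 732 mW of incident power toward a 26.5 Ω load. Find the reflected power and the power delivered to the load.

Γ = (26.5 − 100)/(26.5 + 100) = -0.581
|Γ|² = 0.338
P_refl = |Γ|²·P_inc = 247 mW, P_del = (1 − |Γ|²)·P_inc = 485 mW

P_reflected ≈ 247 mW; P_delivered ≈ 485 mW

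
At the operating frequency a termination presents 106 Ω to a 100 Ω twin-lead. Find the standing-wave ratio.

For a purely resistive load, VSWR = R_L/Z_0 or Z_0/R_L (whichever > 1) = 106/100

VSWR ≈ 1.06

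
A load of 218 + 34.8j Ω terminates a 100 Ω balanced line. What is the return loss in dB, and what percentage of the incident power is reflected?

RL ≈ 8.3 dB; 14.8% of incident power reflected

Γ = (118 + j34.8)/(318 + j34.8), |Γ| = 0.385
RL = −20·log₁₀(0.385) = 8.3 dB
P_refl/P_inc = |Γ|² = 0.148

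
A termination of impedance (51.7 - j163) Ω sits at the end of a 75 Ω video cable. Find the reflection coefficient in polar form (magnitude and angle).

Γ ≈ 0.798 ∠ -46°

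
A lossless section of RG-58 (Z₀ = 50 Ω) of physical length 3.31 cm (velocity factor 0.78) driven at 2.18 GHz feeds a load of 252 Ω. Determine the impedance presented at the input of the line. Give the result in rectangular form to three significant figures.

Z_in ≈ 11.3 + j18.3 Ω

λ = v/f = 0.78·c / 2.18 GHz = 0.107 m
βl = 2π·l/λ = 2π × 0.308 = 111°
tan(βl) = tan(111°) = -2.6
Z_in = Z_0·(Z_L + jZ_0·tanβl)/(Z_0 + jZ_L·tanβl)
     = 50·(252 − j130)/(50 − j656)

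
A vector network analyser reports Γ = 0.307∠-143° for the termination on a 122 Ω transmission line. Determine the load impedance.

Z_L = Z_0·(1 + Γ)/(1 − Γ) = 122·(0.755 − j0.185)/(1.25 + j0.185)

Z_L ≈ 69.7 − j28.4 Ω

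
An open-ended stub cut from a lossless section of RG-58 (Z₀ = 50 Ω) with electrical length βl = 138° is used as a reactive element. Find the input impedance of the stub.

Z_in ≈ +j55.5 Ω

tan(βl) = -0.9
For an open-ended stub, Z_in = −jZ_0·cot(βl) = −jZ_0/tan(βl)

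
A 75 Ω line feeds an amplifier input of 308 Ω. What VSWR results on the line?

Γ = (308 − 75)/(308 + 75) = 0.608
VSWR = (1 + 0.608)/(1 − 0.608)

VSWR ≈ 4.11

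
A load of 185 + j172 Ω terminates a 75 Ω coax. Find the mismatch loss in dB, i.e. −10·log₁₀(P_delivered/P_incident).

mismatch loss ≈ 2.43 dB

Γ = (110 + j172)/(260 + j172), |Γ| = 0.655
|Γ|² = 0.429, so P_del/P_inc = 1 − |Γ|² = 0.571
ML = −10·log₁₀(1 − |Γ|²)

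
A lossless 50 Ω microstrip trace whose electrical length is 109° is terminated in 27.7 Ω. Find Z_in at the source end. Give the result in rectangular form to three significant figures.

tan(βl) = tan(109°) = -2.9
Z_in = Z_0·(Z_L + jZ_0·tanβl)/(Z_0 + jZ_L·tanβl)
     = 50·(27.7 − j145)/(50 − j80.4)

Z_in ≈ 72.8 − j28 Ω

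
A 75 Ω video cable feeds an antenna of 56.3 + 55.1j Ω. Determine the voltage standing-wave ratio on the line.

VSWR ≈ 2.38

Γ = (Z_L − Z_0)/(Z_L + Z_0) = (-18.7 + j55.1)/(131.3 + j55.1)
|Γ| = 58.2/142 = 0.409
VSWR = (1 + |Γ|)/(1 − |Γ|) = 1.41/0.591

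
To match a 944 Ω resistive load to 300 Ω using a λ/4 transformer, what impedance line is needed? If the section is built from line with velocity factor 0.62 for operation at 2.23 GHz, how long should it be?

Z_qwt = √(Z_0·R_L) = √(300 × 944) = √283200
λ = 0.62·c/f = 0.0834 m, so l = λ/4 = 0.0209 m

Z_qwt ≈ 532 Ω; length ≈ 2.09 cm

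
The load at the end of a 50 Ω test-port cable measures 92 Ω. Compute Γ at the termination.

Γ = 0.296

Γ = (Z_L − Z_0)/(Z_L + Z_0) = (92 − 50)/(92 + 50) = 42/142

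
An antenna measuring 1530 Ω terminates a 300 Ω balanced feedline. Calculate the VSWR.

Γ = (1530 − 300)/(1530 + 300) = 0.672
VSWR = (1 + 0.672)/(1 − 0.672)

VSWR ≈ 5.1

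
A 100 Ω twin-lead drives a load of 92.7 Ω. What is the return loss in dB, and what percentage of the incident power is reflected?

Γ = (92.7 − 100)/(92.7 + 100) = -0.0379
RL = −20·log₁₀(0.0379) = 28.4 dB
P_refl/P_inc = |Γ|² = 0.00144

RL ≈ 28.4 dB; 0.144% of incident power reflected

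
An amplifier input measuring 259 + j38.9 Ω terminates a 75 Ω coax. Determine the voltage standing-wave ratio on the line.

Γ = (Z_L − Z_0)/(Z_L + Z_0) = (184 + j38.9)/(334 + j38.9)
|Γ| = 188/336 = 0.559
VSWR = (1 + |Γ|)/(1 − |Γ|) = 1.56/0.441

VSWR ≈ 3.54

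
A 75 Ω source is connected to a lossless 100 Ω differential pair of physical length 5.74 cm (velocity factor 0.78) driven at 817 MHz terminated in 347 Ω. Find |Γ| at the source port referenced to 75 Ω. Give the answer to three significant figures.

λ = v/f = 0.78·c / 817 MHz = 0.286 m
βl = 2π·l/λ = 2π × 0.2 = 72.1°
tan(βl) = 3.1
Z_in = Z_0·(Z_L + jZ_0·tanβl)/(Z_0 + jZ_L·tanβl) = 31.5 − j29.3 Ω
Γ_s = (Z_in − Z_s)/(Z_in + Z_s) = (-43.5 − j29.3)/(107 − j29.3), |Γ_s| = 0.474

|Γ| ≈ 0.474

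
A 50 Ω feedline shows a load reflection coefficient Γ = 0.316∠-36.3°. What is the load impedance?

Z_L = Z_0·(1 + Γ)/(1 − Γ) = 50·(1.25 − j0.187)/(0.745 + j0.187)

Z_L ≈ 76.2 − j31.7 Ω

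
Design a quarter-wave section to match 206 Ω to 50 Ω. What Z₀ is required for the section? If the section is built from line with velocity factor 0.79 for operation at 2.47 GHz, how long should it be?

Z_qwt ≈ 101 Ω; length ≈ 2.4 cm

Z_qwt = √(Z_0·R_L) = √(50 × 206) = √10300
λ = 0.79·c/f = 0.096 m, so l = λ/4 = 0.024 m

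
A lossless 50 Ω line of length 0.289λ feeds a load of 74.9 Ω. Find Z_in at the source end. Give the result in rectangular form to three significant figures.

Z_in ≈ 34.5 + j6.74 Ω

βl = 2π × 0.289 = 104°
tan(βl) = tan(104°) = -4
Z_in = Z_0·(Z_L + jZ_0·tanβl)/(Z_0 + jZ_L·tanβl)
     = 50·(74.9 − j200)/(50 − j300)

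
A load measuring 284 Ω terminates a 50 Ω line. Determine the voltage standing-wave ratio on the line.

VSWR ≈ 5.68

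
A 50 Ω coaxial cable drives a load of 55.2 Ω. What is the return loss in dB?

RL ≈ 26.1 dB

Γ = (55.2 − 50)/(55.2 + 50) = 0.0494
RL = −20·log₁₀|Γ| = −20·log₁₀(0.0494)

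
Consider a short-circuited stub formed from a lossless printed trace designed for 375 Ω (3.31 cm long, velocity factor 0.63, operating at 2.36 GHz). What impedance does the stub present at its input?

Z_in ≈ −j227 Ω

λ = v/f = 0.63·c / 2.36 GHz = 0.0801 m
βl = 2π·l/λ = 2π × 0.413 = 149°
tan(βl) = -0.606
For a short-circuited stub, Z_in = jZ_0·tan(βl)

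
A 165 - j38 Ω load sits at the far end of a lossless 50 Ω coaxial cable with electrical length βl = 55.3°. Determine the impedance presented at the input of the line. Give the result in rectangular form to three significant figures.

tan(βl) = tan(55.3°) = 1.44
Z_in = Z_0·(Z_L + jZ_0·tanβl)/(Z_0 + jZ_L·tanβl)
     = 50·(165 + j34.2)/(105 + j238)

Z_in ≈ 18.8 − j26.4 Ω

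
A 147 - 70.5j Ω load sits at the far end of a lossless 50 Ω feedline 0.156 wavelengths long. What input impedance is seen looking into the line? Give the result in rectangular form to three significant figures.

Z_in ≈ 16.4 − j21.9 Ω

βl = 2π × 0.156 = 56.2°
tan(βl) = tan(56.2°) = 1.49
Z_in = Z_0·(Z_L + jZ_0·tanβl)/(Z_0 + jZ_L·tanβl)
     = 50·(147 + j4.08)/(155 + j219)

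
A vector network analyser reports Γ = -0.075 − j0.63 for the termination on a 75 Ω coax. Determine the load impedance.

Z_L ≈ 28.9 − j60.9 Ω

Z_L = Z_0·(1 + Γ)/(1 − Γ) = 75·(0.925 − j0.63)/(1.07 + j0.63)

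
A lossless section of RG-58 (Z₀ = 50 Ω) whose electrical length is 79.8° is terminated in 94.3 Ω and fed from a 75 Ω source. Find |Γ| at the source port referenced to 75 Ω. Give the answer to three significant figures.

tan(βl) = 5.56
Z_in = Z_0·(Z_L + jZ_0·tanβl)/(Z_0 + jZ_L·tanβl) = 27.1 − j6.41 Ω
Γ_s = (Z_in − Z_s)/(Z_in + Z_s) = (-47.9 − j6.41)/(102 − j6.41), |Γ_s| = 0.472

|Γ| ≈ 0.472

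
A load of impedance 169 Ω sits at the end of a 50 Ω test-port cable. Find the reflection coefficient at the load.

Γ = (Z_L − Z_0)/(Z_L + Z_0) = (169 − 50)/(169 + 50) = 119/219

Γ = 0.543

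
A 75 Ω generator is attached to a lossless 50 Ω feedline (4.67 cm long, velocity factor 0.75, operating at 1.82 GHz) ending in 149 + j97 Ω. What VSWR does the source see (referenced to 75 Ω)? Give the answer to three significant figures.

λ = v/f = 0.75·c / 1.82 GHz = 0.124 m
βl = 2π·l/λ = 2π × 0.378 = 136°
tan(βl) = -0.966
Z_in = Z_0·(Z_L + jZ_0·tanβl)/(Z_0 + jZ_L·tanβl) = 17.4 + j34.4 Ω
Γ_s = (Z_in − Z_s)/(Z_in + Z_s) = (-57.6 + j34.4)/(92.4 + j34.4), |Γ_s| = 0.68
VSWR = (1 + |Γ_s|)/(1 − |Γ_s|)

VSWR ≈ 5.26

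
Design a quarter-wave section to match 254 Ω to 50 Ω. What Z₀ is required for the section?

Z_qwt ≈ 113 Ω

Z_qwt = √(Z_0·R_L) = √(50 × 254) = √12700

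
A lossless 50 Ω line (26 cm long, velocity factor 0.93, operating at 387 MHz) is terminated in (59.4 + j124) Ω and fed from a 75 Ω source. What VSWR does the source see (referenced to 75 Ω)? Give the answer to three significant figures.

λ = v/f = 0.93·c / 387 MHz = 0.721 m
βl = 2π·l/λ = 2π × 0.361 = 130°
tan(βl) = -1.2
Z_in = Z_0·(Z_L + jZ_0·tanβl)/(Z_0 + jZ_L·tanβl) = 8.13 + j19 Ω
Γ_s = (Z_in − Z_s)/(Z_in + Z_s) = (-66.9 + j19)/(83.1 + j19), |Γ_s| = 0.815
VSWR = (1 + |Γ_s|)/(1 − |Γ_s|)

VSWR ≈ 9.83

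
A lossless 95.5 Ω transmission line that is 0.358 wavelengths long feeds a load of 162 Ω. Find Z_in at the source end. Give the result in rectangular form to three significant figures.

βl = 2π × 0.358 = 129°
tan(βl) = tan(129°) = -1.24
Z_in = Z_0·(Z_L + jZ_0·tanβl)/(Z_0 + jZ_L·tanβl)
     = 95.5·(162 − j118)/(95.5 − j201)

Z_in ≈ 75.8 + j41 Ω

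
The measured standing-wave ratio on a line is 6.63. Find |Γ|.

|Γ| = (S − 1)/(S + 1) = (6.63 − 1)/(6.63 + 1) = 5.63/7.63

|Γ| ≈ 0.738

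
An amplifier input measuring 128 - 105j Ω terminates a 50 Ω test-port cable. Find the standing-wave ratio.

VSWR ≈ 4.45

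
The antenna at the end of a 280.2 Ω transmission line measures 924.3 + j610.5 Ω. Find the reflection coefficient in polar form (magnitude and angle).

Γ ≈ 0.657 ∠ 16.6°

Γ = (Z_L − Z_0)/(Z_L + Z_0) = (644.1 + j610.5)/(1204 + j610.5)
|Γ| = 887/1350 = 0.657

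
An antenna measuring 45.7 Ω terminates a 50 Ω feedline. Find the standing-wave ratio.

For a purely resistive load, VSWR = R_L/Z_0 or Z_0/R_L (whichever > 1) = 50/45.7

VSWR ≈ 1.09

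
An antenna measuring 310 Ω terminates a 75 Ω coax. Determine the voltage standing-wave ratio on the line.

Γ = (310 − 75)/(310 + 75) = 0.61
VSWR = (1 + 0.61)/(1 − 0.61)

VSWR ≈ 4.13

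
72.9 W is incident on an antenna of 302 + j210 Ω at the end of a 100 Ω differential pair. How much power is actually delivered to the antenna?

P_delivered ≈ 42.8 W

|Γ| = |(202 + j210)/(402 + j210)| = 0.642
|Γ|² = 0.413
P_refl = |Γ|²·P_inc = 30.1 W, P_del = (1 − |Γ|²)·P_inc = 42.8 W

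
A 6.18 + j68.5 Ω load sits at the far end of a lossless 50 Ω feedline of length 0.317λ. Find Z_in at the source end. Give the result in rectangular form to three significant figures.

Z_in ≈ 2.23 − j10.5 Ω

βl = 2π × 0.317 = 114°
tan(βl) = tan(114°) = -2.23
Z_in = Z_0·(Z_L + jZ_0·tanβl)/(Z_0 + jZ_L·tanβl)
     = 50·(6.18 − j43.2)/(203 − j13.8)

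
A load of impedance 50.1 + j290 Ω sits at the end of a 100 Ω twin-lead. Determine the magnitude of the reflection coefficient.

|Γ| ≈ 0.901

Γ = (Z_L − Z_0)/(Z_L + Z_0) = (-49.9 + j290)/(150.1 + j290)
|Γ| = 294/327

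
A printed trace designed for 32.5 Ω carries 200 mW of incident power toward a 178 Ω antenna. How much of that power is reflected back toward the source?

Γ = (178 − 32.5)/(178 + 32.5) = 0.691
|Γ|² = 0.478
P_refl = |Γ|²·P_inc = 95.6 mW, P_del = (1 − |Γ|²)·P_inc = 104 mW

P_reflected ≈ 95.6 mW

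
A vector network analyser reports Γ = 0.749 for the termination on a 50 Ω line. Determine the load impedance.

Z_L ≈ 348 Ω

Z_L = Z_0·(1 + Γ)/(1 − Γ) = 50·(1.75)/(0.251)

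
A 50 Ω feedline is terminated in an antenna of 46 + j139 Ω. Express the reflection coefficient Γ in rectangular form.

Γ = (Z_L − Z_0)/(Z_L + Z_0) = (-4 + j139)/(96 + j139)

Γ ≈ 0.664 + j0.487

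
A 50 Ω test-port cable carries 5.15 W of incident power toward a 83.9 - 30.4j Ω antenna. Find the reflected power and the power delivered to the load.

|Γ| = |(33.9 − j30.4)/(133.9 − j30.4)| = 0.332
|Γ|² = 0.11
P_refl = |Γ|²·P_inc = 0.566 W, P_del = (1 − |Γ|²)·P_inc = 4.58 W

P_reflected ≈ 0.566 W; P_delivered ≈ 4.58 W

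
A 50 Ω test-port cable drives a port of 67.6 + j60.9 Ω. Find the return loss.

RL ≈ 6.4 dB

Γ = (17.6 + j60.9)/(117.6 + j60.9), |Γ| = 0.479
RL = −20·log₁₀|Γ| = −20·log₁₀(0.479)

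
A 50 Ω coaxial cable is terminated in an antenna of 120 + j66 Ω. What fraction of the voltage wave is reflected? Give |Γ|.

Γ = (Z_L − Z_0)/(Z_L + Z_0) = (70 + j66)/(170 + j66)
|Γ| = 96.2/182

|Γ| ≈ 0.528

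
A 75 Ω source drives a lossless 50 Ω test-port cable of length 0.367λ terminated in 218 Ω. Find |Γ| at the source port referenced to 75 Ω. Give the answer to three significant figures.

βl = 2π × 0.367 = 132°
tan(βl) = -1.11
Z_in = Z_0·(Z_L + jZ_0·tanβl)/(Z_0 + jZ_L·tanβl) = 20 + j41.1 Ω
Γ_s = (Z_in − Z_s)/(Z_in + Z_s) = (-55 + j41.1)/(95 + j41.1), |Γ_s| = 0.663

|Γ| ≈ 0.663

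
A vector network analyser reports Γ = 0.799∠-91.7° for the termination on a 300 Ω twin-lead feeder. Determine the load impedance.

Z_L ≈ 64.3 − j284 Ω

Z_L = Z_0·(1 + Γ)/(1 − Γ) = 300·(0.976 − j0.799)/(1.02 + j0.799)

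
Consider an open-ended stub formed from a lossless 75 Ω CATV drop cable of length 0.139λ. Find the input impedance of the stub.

βl = 2π × 0.139 = 50°
tan(βl) = 1.19
For an open-ended stub, Z_in = −jZ_0·cot(βl) = −jZ_0/tan(βl)

Z_in ≈ −j62.8 Ω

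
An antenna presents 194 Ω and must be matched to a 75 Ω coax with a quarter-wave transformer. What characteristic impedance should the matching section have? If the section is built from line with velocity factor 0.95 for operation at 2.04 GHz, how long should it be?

Z_qwt ≈ 121 Ω; length ≈ 3.49 cm

Z_qwt = √(Z_0·R_L) = √(75 × 194) = √14550
λ = 0.95·c/f = 0.14 m, so l = λ/4 = 0.0349 m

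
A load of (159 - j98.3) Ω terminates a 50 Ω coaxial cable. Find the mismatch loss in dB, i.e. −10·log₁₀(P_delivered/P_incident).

Γ = (109 − j98.3)/(209 − j98.3), |Γ| = 0.636
|Γ|² = 0.404, so P_del/P_inc = 1 − |Γ|² = 0.596
ML = −10·log₁₀(1 − |Γ|²)

mismatch loss ≈ 2.25 dB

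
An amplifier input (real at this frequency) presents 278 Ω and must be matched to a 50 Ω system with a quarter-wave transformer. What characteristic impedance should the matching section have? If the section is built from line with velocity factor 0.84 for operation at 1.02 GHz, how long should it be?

Z_qwt ≈ 118 Ω; length ≈ 6.18 cm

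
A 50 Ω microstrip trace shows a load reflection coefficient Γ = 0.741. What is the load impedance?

Z_L = Z_0·(1 + Γ)/(1 − Γ) = 50·(1.74)/(0.259)

Z_L ≈ 336 Ω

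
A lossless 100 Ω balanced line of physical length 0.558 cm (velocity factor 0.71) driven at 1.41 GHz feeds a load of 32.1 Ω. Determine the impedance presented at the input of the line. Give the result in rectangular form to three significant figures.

λ = v/f = 0.71·c / 1.41 GHz = 0.151 m
βl = 2π·l/λ = 2π × 0.0369 = 13.3°
tan(βl) = tan(13.3°) = 0.236
Z_in = Z_0·(Z_L + jZ_0·tanβl)/(Z_0 + jZ_L·tanβl)
     = 100·(32.1 + j23.6)/(100 + j7.59)

Z_in ≈ 33.7 + j21.1 Ω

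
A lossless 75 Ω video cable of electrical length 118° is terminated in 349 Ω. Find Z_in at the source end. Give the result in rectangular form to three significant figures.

Z_in ≈ 20.4 + j37.5 Ω

tan(βl) = tan(118°) = -1.88
Z_in = Z_0·(Z_L + jZ_0·tanβl)/(Z_0 + jZ_L·tanβl)
     = 75·(349 − j141)/(75 − j656)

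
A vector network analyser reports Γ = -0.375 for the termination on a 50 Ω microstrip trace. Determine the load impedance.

Z_L ≈ 22.7 Ω

Z_L = Z_0·(1 + Γ)/(1 − Γ) = 50·(0.625)/(1.38)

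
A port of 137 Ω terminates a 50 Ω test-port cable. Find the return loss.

RL ≈ 6.65 dB

Γ = (137 − 50)/(137 + 50) = 0.465
RL = −20·log₁₀|Γ| = −20·log₁₀(0.465)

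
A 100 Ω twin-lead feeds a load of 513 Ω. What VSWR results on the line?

For a purely resistive load, VSWR = R_L/Z_0 or Z_0/R_L (whichever > 1) = 513/100

VSWR ≈ 5.13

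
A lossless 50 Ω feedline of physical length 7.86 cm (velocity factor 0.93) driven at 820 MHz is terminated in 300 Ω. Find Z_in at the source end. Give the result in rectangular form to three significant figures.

λ = v/f = 0.93·c / 820 MHz = 0.34 m
βl = 2π·l/λ = 2π × 0.231 = 83.2°
tan(βl) = tan(83.2°) = 8.34
Z_in = Z_0·(Z_L + jZ_0·tanβl)/(Z_0 + jZ_L·tanβl)
     = 50·(300 + j417)/(50 + j2500)

Z_in ≈ 8.45 − j5.83 Ω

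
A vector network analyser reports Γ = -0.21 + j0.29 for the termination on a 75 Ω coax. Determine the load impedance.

Z_L ≈ 42.2 + j28.1 Ω

Z_L = Z_0·(1 + Γ)/(1 − Γ) = 75·(0.79 + j0.29)/(1.21 − j0.29)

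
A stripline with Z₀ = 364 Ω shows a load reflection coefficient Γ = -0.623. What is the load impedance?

Z_L ≈ 84.6 Ω

Z_L = Z_0·(1 + Γ)/(1 − Γ) = 364·(0.377)/(1.62)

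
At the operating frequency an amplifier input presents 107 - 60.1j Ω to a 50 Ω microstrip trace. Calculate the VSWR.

VSWR ≈ 2.94

Γ = (Z_L − Z_0)/(Z_L + Z_0) = (57 − j60.1)/(157 − j60.1)
|Γ| = 82.8/168 = 0.493
VSWR = (1 + |Γ|)/(1 − |Γ|) = 1.49/0.507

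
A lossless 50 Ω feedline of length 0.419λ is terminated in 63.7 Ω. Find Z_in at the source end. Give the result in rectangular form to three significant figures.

Z_in ≈ 55.5 + j11.5 Ω

βl = 2π × 0.419 = 151°
tan(βl) = tan(151°) = -0.558
Z_in = Z_0·(Z_L + jZ_0·tanβl)/(Z_0 + jZ_L·tanβl)
     = 50·(63.7 − j27.9)/(50 − j35.5)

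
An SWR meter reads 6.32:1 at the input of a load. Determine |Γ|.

|Γ| = (S − 1)/(S + 1) = (6.32 − 1)/(6.32 + 1) = 5.32/7.32

|Γ| ≈ 0.727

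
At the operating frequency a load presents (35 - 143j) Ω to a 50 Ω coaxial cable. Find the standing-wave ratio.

VSWR ≈ 13.7

Γ = (Z_L − Z_0)/(Z_L + Z_0) = (-15 − j143)/(85 − j143)
|Γ| = 144/166 = 0.864
VSWR = (1 + |Γ|)/(1 − |Γ|) = 1.86/0.136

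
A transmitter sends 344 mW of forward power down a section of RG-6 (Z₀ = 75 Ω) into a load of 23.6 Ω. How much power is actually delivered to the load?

P_delivered ≈ 251 mW

Γ = (23.6 − 75)/(23.6 + 75) = -0.521
|Γ|² = 0.272
P_refl = |Γ|²·P_inc = 93.5 mW, P_del = (1 − |Γ|²)·P_inc = 251 mW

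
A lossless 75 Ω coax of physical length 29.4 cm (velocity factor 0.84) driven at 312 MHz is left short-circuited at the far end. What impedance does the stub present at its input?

λ = v/f = 0.84·c / 312 MHz = 0.808 m
βl = 2π·l/λ = 2π × 0.364 = 131°
tan(βl) = -1.15
For a short-circuited stub, Z_in = jZ_0·tan(βl)

Z_in ≈ −j86.2 Ω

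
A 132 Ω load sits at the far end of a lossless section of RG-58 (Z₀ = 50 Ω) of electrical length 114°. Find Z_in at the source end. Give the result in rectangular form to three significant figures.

tan(βl) = tan(114°) = -2.25
Z_in = Z_0·(Z_L + jZ_0·tanβl)/(Z_0 + jZ_L·tanβl)
     = 50·(132 − j112)/(50 − j296)

Z_in ≈ 22.1 + j18.5 Ω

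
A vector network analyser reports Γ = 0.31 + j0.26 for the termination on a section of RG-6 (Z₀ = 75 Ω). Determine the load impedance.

Z_L = Z_0·(1 + Γ)/(1 − Γ) = 75·(1.31 + j0.26)/(0.69 − j0.26)

Z_L ≈ 115 + j71.7 Ω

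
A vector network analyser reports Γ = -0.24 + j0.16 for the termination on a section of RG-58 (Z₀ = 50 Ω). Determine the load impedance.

Z_L ≈ 29.3 + j10.2 Ω

Z_L = Z_0·(1 + Γ)/(1 − Γ) = 50·(0.76 + j0.16)/(1.24 − j0.16)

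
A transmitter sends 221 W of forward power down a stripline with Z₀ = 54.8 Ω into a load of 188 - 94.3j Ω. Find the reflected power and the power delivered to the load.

|Γ| = |(133.2 − j94.3)/(242.8 − j94.3)| = 0.627
|Γ|² = 0.393
P_refl = |Γ|²·P_inc = 86.8 W, P_del = (1 − |Γ|²)·P_inc = 134 W

P_reflected ≈ 86.8 W; P_delivered ≈ 134 W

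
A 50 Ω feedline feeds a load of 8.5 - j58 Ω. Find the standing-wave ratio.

Γ = (Z_L − Z_0)/(Z_L + Z_0) = (-41.5 − j58)/(58.5 − j58)
|Γ| = 71.3/82.4 = 0.866
VSWR = (1 + |Γ|)/(1 − |Γ|) = 1.87/0.134

VSWR ≈ 13.9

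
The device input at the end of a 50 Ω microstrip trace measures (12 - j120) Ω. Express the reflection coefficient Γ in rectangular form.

Γ = (Z_L − Z_0)/(Z_L + Z_0) = (-38 − j120)/(62 − j120)

Γ ≈ 0.66 − j0.658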